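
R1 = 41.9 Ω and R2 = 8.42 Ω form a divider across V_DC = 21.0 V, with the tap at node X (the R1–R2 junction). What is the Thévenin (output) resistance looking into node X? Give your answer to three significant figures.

With V_DC suppressed (replaced by a short), R_th = R1 ‖ R2 = (41.90 × 8.42)/(41.90 + 8.42) = 7.011 Ω.

R_th ≈ 7.01 Ω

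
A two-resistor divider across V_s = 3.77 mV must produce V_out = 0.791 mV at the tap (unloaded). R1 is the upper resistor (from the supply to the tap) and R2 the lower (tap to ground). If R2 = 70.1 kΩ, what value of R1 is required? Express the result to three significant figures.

R1 ≈ 264 kΩ

Required fraction k = V_out/V_s = 0.2098.
Rearranging, R1 = R2·(1−k)/k = 70.1 × 3.766 = 264.0 kΩ.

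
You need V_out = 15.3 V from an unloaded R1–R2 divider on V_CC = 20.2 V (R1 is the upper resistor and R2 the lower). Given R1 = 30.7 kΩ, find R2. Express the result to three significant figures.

R2 ≈ 95.9 kΩ

The divider ratio is R2/(R1+R2) = 15.3/20.2 = 0.7574.
So R2 = R1 · V_out/(V_CC − V_out) = 30.7 × 15.3/(20.2 − 15.3) = 30.7 × 3.122 = 95.86 kΩ.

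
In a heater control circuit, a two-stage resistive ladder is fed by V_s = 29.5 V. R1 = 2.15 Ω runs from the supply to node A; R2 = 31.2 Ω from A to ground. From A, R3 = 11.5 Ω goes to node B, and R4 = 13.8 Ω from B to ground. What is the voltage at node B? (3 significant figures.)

Node A sees R2 in parallel with the series input of stage 2, R3 + R4 = 25.30 Ω.
R2 ‖ (R3+R4) = 13.97 Ω.
So V_A = 29.5 × 0.8666 = 25.57 V.
V_B = V_A × 0.5455 = 13.94 V.

V_B ≈ 13.9 V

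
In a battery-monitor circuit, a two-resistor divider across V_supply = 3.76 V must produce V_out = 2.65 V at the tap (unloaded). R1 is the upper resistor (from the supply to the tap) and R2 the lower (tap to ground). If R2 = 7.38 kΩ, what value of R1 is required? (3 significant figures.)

R1 ≈ 3.09 kΩ

V_out/V_supply = R2/(R1+R2) = 0.7048.
R1 = R2·(1/k − 1) = 7.38 × 0.4189 = 3.091 kΩ.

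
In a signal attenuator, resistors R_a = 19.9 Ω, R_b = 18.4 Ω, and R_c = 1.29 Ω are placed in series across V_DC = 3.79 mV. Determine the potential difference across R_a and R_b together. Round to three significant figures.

V ≈ 3.67 mV

ΣR = 19.9 + 18.4 + 1.29 = 39.59 Ω.
R_{R_a..R_b} = 19.9 + 18.4 = 38.30 Ω.
V = V_DC · R/ΣR = 3.79 × 0.9674 = 3.667 mV.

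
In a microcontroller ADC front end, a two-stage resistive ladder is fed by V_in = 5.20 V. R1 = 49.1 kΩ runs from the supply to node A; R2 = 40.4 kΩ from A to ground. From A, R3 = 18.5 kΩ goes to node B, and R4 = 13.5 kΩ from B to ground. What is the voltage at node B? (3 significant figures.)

V_B ≈ 0.585 V

Node A sees R2 in parallel with the series input of stage 2, R3 + R4 = 32.00 kΩ.
Effective lower resistance at A: R2 ‖ 32.00 = 17.86 kΩ.
First divider: V_A = V_in · 17.86/(49.1 + 17.86) = 1.387 V.
Then the unloaded second divider: V_B = V_A × R4/(R3+R4) = 1.387 × 0.4219 = 0.5850 V.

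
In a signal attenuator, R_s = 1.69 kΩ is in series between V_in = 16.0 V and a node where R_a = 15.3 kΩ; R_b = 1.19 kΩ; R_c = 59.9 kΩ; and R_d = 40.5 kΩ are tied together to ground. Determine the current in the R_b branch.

I ≈ 5.17 mA

Equivalent of the parallel group: R_p = 1.056 kΩ.
V_A by voltage divider: V_A = 16.0 × 1.056/(1.69 + 1.056) = 6.153 V.
I(R_b) = V_A / R_b = 6.153/1.19 = 5.170 mA.
(Equivalently: I_total = 5.827 mA, then current-divider fraction G_k/ΣG = 0.8873.)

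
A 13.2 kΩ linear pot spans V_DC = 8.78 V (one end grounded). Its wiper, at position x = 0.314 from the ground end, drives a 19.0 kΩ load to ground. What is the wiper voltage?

Split the track: R_lower = x·R_p = 4.145 kΩ, R_upper = (1−x)·R_p = 9.055 kΩ.
R_L loads the lower segment: effective lower R = 3.403 kΩ.
Loaded-divider output: V_out = 8.78 × 0.2731 = 2.398 V.
(Unloaded: V_out = x·V_DC = 2.76 V.)

V_out ≈ 2.40 V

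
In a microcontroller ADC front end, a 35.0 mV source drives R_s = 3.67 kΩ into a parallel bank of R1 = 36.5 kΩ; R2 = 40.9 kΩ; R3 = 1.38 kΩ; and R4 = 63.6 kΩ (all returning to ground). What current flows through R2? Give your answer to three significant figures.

I ≈ 0.219 µA

Equivalent of the parallel group: R_p = 1.262 kΩ.
Node voltage V_A = V_in · R_p/(R_s + R_p) = 35.0 × 0.2559 = 8.957 mV.
I(R2) = V_A / R2 = 8.957/40.9 = 0.2190 µA.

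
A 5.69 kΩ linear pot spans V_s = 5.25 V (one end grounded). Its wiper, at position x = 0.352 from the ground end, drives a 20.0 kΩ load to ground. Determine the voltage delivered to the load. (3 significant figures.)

V_out ≈ 1.74 V

Lower segment x·R_p = 2.003 kΩ; upper segment (1−x)·R_p = 3.687 kΩ.
Lower segment in parallel with the load: 2.003 ‖ 20.0 = 1.821 kΩ.
V_out = 5.25 × 1.821/(3.687 + 1.821) = 1.735 V.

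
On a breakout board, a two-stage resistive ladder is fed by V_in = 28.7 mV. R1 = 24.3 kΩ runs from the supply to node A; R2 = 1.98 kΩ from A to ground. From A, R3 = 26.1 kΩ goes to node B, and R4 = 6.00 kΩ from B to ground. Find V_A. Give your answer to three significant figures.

Node A sees R2 in parallel with the series input of stage 2, R3 + R4 = 32.10 kΩ.
Effective lower resistance at A: R2 ‖ 32.10 = 1.865 kΩ.
So V_A = 28.7 × 0.07128 = 2.046 mV.

V_A ≈ 2.05 mV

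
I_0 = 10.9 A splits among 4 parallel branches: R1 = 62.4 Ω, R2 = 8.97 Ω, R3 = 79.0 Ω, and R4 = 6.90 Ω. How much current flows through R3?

Total conductance ΣG = 1/62.4 + 1/8.97 + 1/79.0 + 1/6.90 = 0.2851 (units of 1/Ω).
R3 takes the fraction G_k/ΣG = 0.01266/0.2851 = 0.04440, so I = 10.9 × 0.04440 = 0.4840 A.

I ≈ 0.484 A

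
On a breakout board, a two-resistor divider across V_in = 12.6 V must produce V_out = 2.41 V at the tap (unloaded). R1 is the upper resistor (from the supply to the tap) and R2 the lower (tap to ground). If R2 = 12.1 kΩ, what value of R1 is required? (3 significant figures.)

The divider ratio is R2/(R1+R2) = 2.41/12.6 = 0.1913.
So R1 = R2 · (V_in/V_out − 1) = 12.1 × (12.6/2.41 − 1) = 12.1 × 4.228 = 51.16 kΩ.

R1 ≈ 51.2 kΩ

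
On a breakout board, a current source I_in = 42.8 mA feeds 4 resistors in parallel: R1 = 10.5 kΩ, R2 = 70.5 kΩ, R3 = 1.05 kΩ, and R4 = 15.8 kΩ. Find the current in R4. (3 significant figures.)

ΣG = 1/10.5 + 1/70.5 + 1/1.05 + 1/15.8 = 1.125.
R4 takes the fraction G_k/ΣG = 0.06329/1.125 = 0.05625, so I = 42.8 × 0.05625 = 2.408 mA.

I ≈ 2.41 mA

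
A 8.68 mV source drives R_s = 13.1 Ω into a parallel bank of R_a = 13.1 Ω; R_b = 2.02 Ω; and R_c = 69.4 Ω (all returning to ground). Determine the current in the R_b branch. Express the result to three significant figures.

I ≈ 0.495 mA

Parallel bank: R_p = 1/(1/13.1 + 1/2.02 + 1/69.4) = 1.707 Ω.
V_A = 8.68 × 1.707/14.81 = 1.001 mV.
I(R_b) = V_A / R_b = 1.001/2.02 = 0.4954 mA.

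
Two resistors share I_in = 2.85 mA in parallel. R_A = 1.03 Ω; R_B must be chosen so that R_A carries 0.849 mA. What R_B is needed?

The fraction through R_A equals R_B/(R_A+R_B).
0.849/2.85 = R_B/(R_A + R_B) → R_B = R_A · (0.2979)/(1 − 0.2979) = 1.03 × 0.4243 = 0.4370 Ω.

R_B ≈ 0.437 Ω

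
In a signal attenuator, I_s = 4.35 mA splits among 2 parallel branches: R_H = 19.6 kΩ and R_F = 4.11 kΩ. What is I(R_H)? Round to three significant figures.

I ≈ 0.754 mA

Two-branch current divider: I_k = I_s · R_other/(R_1 + R_2).
So I = 4.35 × 4.11/23.71 = 0.7540 mA.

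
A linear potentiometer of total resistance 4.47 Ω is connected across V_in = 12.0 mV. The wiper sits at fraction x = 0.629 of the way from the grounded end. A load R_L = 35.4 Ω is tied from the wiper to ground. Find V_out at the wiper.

Split the track: R_lower = x·R_p = 2.812 Ω, R_upper = (1−x)·R_p = 1.658 Ω.
Lower segment in parallel with the load: 2.812 ‖ 35.4 = 2.605 Ω.
Then V_out = V_in · 2.605/(1.658 + 2.605) = 7.332 mV.
(Unloaded: V_out = x·V_in = 7.55 mV.)

V_out ≈ 7.33 mV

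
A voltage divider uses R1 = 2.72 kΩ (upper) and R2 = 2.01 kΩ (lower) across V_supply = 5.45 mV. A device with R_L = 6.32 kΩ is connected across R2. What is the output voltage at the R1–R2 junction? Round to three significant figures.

First combine the lower leg with the load: R2 ‖ R_L = 1.525 kΩ.
Then V_out = V_supply · R2'/(R1 + R2') = 5.45 × 1.525/4.245 = 1.958 mV.

V_out ≈ 1.96 mV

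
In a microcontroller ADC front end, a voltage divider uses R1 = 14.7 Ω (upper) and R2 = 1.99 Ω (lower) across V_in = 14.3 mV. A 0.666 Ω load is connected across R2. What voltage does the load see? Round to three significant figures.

First combine the lower leg with the load: R2 ‖ R_L = 0.4990 Ω.
Voltage divider with the loaded lower leg: V_out = 14.3 × 0.4990/(14.7 + 0.4990) = 14.3 × 0.03283 = 0.4695 mV.

V_out ≈ 0.469 mV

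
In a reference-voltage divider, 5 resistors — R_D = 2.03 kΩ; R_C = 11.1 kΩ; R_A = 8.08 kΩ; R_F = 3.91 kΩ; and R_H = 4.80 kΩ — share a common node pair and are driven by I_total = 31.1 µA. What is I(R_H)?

I ≈ 5.54 µA

Conductances: ΣG = 1/2.03 + 1/11.1 + 1/8.08 + 1/3.91 + 1/4.80 = 1.171 (1/kΩ).
R_H takes the fraction G_k/ΣG = 0.2083/1.171 = 0.1780, so I = 31.1 × 0.1780 = 5.535 µA.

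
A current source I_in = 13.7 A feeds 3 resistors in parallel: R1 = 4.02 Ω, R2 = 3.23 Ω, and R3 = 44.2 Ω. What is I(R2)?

Conductances: ΣG = 1/4.02 + 1/3.23 + 1/44.2 = 0.5810 (1/Ω).
R2 takes the fraction G_k/ΣG = 0.3096/0.5810 = 0.5329, so I = 13.7 × 0.5329 = 7.301 A.

I ≈ 7.30 A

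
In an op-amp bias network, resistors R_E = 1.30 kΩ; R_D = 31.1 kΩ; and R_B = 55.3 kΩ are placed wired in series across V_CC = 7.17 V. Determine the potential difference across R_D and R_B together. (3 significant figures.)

Series total: ΣR = 1.30 + 31.1 + 55.3 = 87.70 kΩ.
R_{R_D..R_B} = 31.1 + 55.3 = 86.40 kΩ.
By the voltage-divider rule, V = 7.17 × 86.40/87.70 = 7.064 V.

V ≈ 7.06 V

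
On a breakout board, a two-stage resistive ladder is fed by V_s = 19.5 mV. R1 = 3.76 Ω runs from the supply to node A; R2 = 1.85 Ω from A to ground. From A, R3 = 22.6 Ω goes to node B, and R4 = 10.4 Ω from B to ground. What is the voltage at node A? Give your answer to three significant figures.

Looking into the second stage from A: R3 + R4 = 33.00 Ω appears in parallel with R2.
Effective lower resistance at A: R2 ‖ 33.00 = 1.752 Ω.
V_A = 19.5 × 1.752/(3.76 + 1.752) = 6.198 mV.

V_A ≈ 6.20 mV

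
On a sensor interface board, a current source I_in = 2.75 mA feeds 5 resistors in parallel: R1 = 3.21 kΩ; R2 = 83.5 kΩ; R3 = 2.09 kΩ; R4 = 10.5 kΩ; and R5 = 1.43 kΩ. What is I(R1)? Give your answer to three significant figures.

Conductances: ΣG = 1/3.21 + 1/83.5 + 1/2.09 + 1/10.5 + 1/1.43 = 1.597 (1/kΩ).
Current divider: I(R1) = I_in · G_k/ΣG = 2.75 × (0.3115/1.597) = 2.75 × 0.1951 = 0.5366 mA.

I ≈ 0.537 mA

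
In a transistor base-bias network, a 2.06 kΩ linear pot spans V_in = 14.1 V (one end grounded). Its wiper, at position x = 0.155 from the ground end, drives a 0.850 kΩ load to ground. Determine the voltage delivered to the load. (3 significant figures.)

V_out ≈ 1.66 V

The pot divides into 1.741 kΩ above the wiper and 0.3193 kΩ below.
Lower segment in parallel with the load: 0.3193 ‖ 0.850 = 0.2321 kΩ.
Loaded-divider output: V_out = 14.1 × 0.1177 = 1.659 V.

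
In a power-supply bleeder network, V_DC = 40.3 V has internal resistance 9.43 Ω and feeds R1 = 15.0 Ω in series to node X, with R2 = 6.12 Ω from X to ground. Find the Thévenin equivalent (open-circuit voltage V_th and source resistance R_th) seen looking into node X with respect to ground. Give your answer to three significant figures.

R1' = 9.43 + 15.0 = 24.43 Ω (source resistance + R1).
Open-circuit (no load on X): V_th = V_DC · R2/(R1' + R2) = 40.3 × 6.12/(24.43 + 6.12) = 8.073 V.
Looking into X with the source shorted: R_th = R1'·R2/(R1'+R2) = 24.43 × 6.12/30.55 = 4.894 Ω.

V_th ≈ 8.07 V, R_th ≈ 4.89 Ω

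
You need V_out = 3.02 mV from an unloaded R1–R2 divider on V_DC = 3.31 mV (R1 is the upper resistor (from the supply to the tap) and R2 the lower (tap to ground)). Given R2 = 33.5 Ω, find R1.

The divider ratio is R2/(R1+R2) = 3.02/3.31 = 0.9124.
R1 = R2·(1/k − 1) = 33.5 × 0.09603 = 3.217 Ω.

R1 ≈ 3.22 Ω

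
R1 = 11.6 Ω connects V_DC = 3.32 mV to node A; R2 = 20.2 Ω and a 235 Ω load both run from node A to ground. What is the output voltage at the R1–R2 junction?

V_out ≈ 2.04 mV

The load sits in parallel with R2, giving an effective lower resistance R2' = R2·R_L/(R2+R_L) = 18.60 Ω.
Now apply the divider: V_out = 3.32 × 0.6159 = 2.045 mV.
(Unloaded it would be 2.11 mV; the load pulls it down.)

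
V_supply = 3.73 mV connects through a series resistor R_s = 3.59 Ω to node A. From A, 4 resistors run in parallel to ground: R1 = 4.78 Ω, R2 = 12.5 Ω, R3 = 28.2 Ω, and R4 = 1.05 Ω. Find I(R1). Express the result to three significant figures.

Parallel bank: R_p = 1/(1/4.78 + 1/12.5 + 1/28.2 + 1/1.05) = 0.7831 Ω.
V_A = 3.73 × 0.7831/4.373 = 0.6679 mV.
I(R1) = V_A / R1 = 0.6679/4.78 = 0.1397 mA.

I ≈ 0.140 mA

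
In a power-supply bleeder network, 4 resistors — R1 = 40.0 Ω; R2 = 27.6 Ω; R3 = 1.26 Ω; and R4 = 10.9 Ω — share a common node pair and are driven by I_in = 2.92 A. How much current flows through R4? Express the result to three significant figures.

Conductances: ΣG = 1/40.0 + 1/27.6 + 1/1.26 + 1/10.9 = 0.9466 (1/Ω).
R4 takes the fraction G_k/ΣG = 0.09174/0.9466 = 0.09692, so I = 2.92 × 0.09692 = 0.2830 A.

I ≈ 0.283 A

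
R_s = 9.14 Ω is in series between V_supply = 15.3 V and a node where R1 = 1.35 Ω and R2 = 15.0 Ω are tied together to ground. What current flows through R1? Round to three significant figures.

I ≈ 1.35 A

Equivalent of the parallel group: R_p = 1.239 Ω.
V_A = 15.3 × 1.239/10.38 = 1.826 V.
I(R1) = V_A / R1 = 1.826/1.35 = 1.352 A.
(Equivalently: I_total = 1.474 A, then current-divider fraction G_k/ΣG = 0.9174.)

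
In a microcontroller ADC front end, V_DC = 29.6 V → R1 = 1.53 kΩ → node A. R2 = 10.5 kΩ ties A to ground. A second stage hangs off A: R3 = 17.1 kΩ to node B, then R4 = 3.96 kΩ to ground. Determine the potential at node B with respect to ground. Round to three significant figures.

Node A sees R2 in parallel with the series input of stage 2, R3 + R4 = 21.06 kΩ.
Effective lower resistance at A: R2 ‖ 21.06 = 7.007 kΩ.
So V_A = 29.6 × 0.8208 = 24.29 V.
Stage 2 is unloaded, so V_B = V_A · R4/(R3+R4) = 24.29 × 3.96/21.06 = 4.568 V.

V_B ≈ 4.57 V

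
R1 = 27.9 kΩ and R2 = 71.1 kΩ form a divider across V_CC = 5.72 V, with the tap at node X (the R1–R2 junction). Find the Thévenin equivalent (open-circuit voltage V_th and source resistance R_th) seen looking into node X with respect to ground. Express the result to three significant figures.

V_th ≈ 4.11 V, R_th ≈ 20.0 kΩ

V_th is the unloaded tap voltage: V_CC · R2/(R1+R2) = 5.72 × 0.7182 = 4.108 V.
Zeroing V_CC shorts the top of R1 to ground, so R_th = R1 ‖ R2 = 20.04 kΩ.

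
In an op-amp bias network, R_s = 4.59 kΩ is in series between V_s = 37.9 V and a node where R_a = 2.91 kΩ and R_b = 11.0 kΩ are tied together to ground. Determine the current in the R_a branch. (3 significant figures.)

Equivalent of the parallel group: R_p = 2.301 kΩ.
Node voltage V_A = V_s · R_p/(R_s + R_p) = 37.9 × 0.3339 = 12.66 V.
I(R_a) = V_A / R_a = 12.66/2.91 = 4.349 mA.

I ≈ 4.35 mA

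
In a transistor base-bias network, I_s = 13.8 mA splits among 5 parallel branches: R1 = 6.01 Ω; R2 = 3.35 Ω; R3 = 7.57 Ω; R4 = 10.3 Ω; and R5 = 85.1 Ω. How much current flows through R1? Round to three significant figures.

I ≈ 3.25 mA

Conductances: ΣG = 1/6.01 + 1/3.35 + 1/7.57 + 1/10.3 + 1/85.1 = 0.7058 (1/Ω).
By the current-divider rule, I = I_s · G_k/ΣG = 13.8 × 0.2357 = 3.253 mA.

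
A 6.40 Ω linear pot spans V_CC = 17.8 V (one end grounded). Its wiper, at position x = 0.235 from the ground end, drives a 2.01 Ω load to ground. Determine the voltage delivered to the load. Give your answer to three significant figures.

V_out ≈ 2.66 V

Lower segment x·R_p = 1.504 Ω; upper segment (1−x)·R_p = 4.896 Ω.
Lower segment in parallel with the load: 1.504 ‖ 2.01 = 0.8603 Ω.
V_out = 17.8 × 0.8603/(4.896 + 0.8603) = 2.660 V.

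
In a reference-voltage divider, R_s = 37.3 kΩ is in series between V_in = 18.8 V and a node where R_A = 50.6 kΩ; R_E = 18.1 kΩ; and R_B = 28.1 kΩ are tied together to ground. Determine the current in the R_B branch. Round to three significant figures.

Combine the parallel branches: R_p = (1/50.6 + 1/18.1 + 1/28.1)⁻¹ = 9.042 kΩ.
Node voltage V_A = V_in · R_p/(R_s + R_p) = 18.8 × 0.1951 = 3.668 V.
I(R_B) = V_A / R_B = 3.668/28.1 = 0.1305 mA.
(Check via current divider: I_total = 0.4057 mA; share G_k/ΣG = 0.3218 → same result.)

I ≈ 0.131 mA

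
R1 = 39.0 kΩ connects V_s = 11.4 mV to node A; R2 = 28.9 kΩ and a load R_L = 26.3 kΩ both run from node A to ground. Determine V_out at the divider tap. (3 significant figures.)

The load sits in parallel with R2, giving an effective lower resistance R2' = R2·R_L/(R2+R_L) = 13.77 kΩ.
Voltage divider with the loaded lower leg: V_out = 11.4 × 13.77/(39.0 + 13.77) = 11.4 × 0.2609 = 2.975 mV.
(Unloaded it would be 4.85 mV; the load pulls it down.)

V_out ≈ 2.97 mV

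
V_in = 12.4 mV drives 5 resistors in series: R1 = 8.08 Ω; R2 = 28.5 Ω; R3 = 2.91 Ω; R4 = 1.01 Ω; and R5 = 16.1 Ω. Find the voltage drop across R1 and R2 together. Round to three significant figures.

Total series resistance ΣR = 8.08 + 28.5 + 2.91 + 1.01 + 16.1 = 56.60 Ω.
R_{R1..R2} = 8.08 + 28.5 = 36.58 Ω.
Voltage divider: V = V_in · (36.58 / 56.60) = 12.4 × 0.6463 = 8.014 mV.

V ≈ 8.01 mV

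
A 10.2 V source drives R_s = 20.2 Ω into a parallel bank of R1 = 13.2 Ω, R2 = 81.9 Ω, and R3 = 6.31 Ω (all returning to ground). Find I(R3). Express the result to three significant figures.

I ≈ 0.270 A

Equivalent of the parallel group: R_p = 4.058 Ω.
V_A by voltage divider: V_A = 10.2 × 4.058/(20.2 + 4.058) = 1.706 V.
Branch current I = V_A/R3 = 1.706/6.31 = 0.2704 A.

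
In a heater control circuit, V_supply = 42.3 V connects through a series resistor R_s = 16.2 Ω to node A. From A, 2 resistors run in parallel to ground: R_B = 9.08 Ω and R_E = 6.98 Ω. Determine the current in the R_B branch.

I ≈ 0.913 A

Parallel bank: R_p = 1/(1/9.08 + 1/6.98) = 3.946 Ω.
Node voltage V_A = V_supply · R_p/(R_s + R_p) = 42.3 × 0.1959 = 8.286 V.
Branch current I = V_A/R_B = 8.286/9.08 = 0.9125 A.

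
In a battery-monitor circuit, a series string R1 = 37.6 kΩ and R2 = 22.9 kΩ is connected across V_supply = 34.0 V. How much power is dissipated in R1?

P ≈ 11.9 mW

The common current is I = 34.0/60.50 = 0.5620 mA.
P = I²R = 0.3158 × 37.6 = 11.88 mW.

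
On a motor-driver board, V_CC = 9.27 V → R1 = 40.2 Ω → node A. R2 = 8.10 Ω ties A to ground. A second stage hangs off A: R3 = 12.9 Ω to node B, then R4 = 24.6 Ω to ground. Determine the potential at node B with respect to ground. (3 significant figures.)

Node A sees R2 in parallel with the series input of stage 2, R3 + R4 = 37.50 Ω.
Effective lower resistance at A: R2 ‖ 37.50 = 6.661 Ω.
So V_A = 9.27 × 0.1421 = 1.318 V.
V_B = V_A × 0.6560 = 0.8644 V.

V_B ≈ 0.864 V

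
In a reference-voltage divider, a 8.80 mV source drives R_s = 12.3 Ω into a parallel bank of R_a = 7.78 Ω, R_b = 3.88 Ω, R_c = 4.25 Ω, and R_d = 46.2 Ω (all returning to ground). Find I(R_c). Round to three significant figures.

Equivalent of the parallel group: R_p = 1.555 Ω.
Node voltage V_A = V_supply · R_p/(R_s + R_p) = 8.80 × 0.1122 = 0.9875 mV.
I(R_c) = V_A / R_c = 0.9875/4.25 = 0.2324 mA.

I ≈ 0.232 mA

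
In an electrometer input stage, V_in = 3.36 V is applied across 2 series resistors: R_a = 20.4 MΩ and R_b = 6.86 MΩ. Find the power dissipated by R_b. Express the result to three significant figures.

ΣR = 27.26 MΩ → I = 3.36/27.26 = 0.1233 µA.
P(R_b) = I²·R_b = (0.1233)² × 6.86 = 0.1042 µW.

P ≈ 0.104 µW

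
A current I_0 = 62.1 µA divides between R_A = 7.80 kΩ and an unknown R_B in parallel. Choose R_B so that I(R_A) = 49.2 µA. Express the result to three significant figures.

R_B ≈ 29.7 kΩ

The fraction through R_A equals R_B/(R_A+R_B).
49.2/62.1 = R_B/(R_A + R_B) → R_B = R_A · (0.7923)/(1 − 0.7923) = 7.80 × 3.814 = 29.75 kΩ.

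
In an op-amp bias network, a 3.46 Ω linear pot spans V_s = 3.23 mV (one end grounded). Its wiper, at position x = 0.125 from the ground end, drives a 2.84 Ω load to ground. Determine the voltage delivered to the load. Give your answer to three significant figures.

Split the track: R_lower = x·R_p = 0.4325 Ω, R_upper = (1−x)·R_p = 3.027 Ω.
(x·R_p) ‖ R_L = 0.3753 Ω.
Loaded-divider output: V_out = 3.23 × 0.1103 = 0.3563 mV.
(Unloaded: V_out = x·V_s = 0.404 mV.)

V_out ≈ 0.356 mV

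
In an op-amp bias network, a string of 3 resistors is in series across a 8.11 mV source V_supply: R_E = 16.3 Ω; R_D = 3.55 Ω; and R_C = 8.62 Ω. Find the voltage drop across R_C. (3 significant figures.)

ΣR = 16.3 + 3.55 + 8.62 = 28.47 Ω.
Voltage divider: V = V_supply · (8.620 / 28.47) = 8.11 × 0.3028 = 2.456 mV.

V ≈ 2.46 mV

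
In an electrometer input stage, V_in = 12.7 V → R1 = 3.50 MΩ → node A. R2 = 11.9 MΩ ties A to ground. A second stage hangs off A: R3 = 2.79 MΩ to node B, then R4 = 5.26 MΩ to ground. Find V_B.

Node A sees R2 in parallel with the series input of stage 2, R3 + R4 = 8.050 MΩ.
R2 ‖ (R3+R4) = 4.802 MΩ.
So V_A = 12.7 × 0.5784 = 7.346 V.
V_B = V_A × 0.6534 = 4.800 V.

V_B ≈ 4.80 V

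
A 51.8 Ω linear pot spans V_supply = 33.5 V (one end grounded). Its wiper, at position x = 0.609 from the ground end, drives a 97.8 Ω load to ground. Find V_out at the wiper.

V_out ≈ 18.1 V

The pot divides into 20.25 Ω above the wiper and 31.55 Ω below.
(x·R_p) ‖ R_L = 23.85 Ω.
V_out = 33.5 × 23.85/(20.25 + 23.85) = 18.12 V.
(Unloaded: V_out = x·V_supply = 20.4 V.)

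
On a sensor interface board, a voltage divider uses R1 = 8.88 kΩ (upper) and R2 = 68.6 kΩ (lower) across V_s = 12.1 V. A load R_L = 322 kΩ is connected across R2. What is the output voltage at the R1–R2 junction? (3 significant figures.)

V_out ≈ 10.5 V

First combine the lower leg with the load: R2 ‖ R_L = 56.55 kΩ.
Now apply the divider: V_out = 12.1 × 0.8643 = 10.46 V.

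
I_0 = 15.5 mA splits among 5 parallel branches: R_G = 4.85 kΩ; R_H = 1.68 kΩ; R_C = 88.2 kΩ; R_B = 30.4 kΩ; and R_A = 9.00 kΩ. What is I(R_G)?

Total conductance ΣG = 1/4.85 + 1/1.68 + 1/88.2 + 1/30.4 + 1/9.00 = 0.9568 (units of 1/kΩ).
Current divider: I(R_G) = I_0 · G_k/ΣG = 15.5 × (0.2062/0.9568) = 15.5 × 0.2155 = 3.340 mA.

I ≈ 3.34 mA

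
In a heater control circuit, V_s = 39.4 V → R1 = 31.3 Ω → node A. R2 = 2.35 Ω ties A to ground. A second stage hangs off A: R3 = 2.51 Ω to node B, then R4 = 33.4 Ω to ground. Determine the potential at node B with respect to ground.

V_B ≈ 2.41 V

Node A sees R2 in parallel with the series input of stage 2, R3 + R4 = 35.91 Ω.
Effective lower resistance at A: R2 ‖ 35.91 = 2.206 Ω.
V_A = 39.4 × 2.206/(31.3 + 2.206) = 2.594 V.
V_B = V_A × 0.9301 = 2.412 V.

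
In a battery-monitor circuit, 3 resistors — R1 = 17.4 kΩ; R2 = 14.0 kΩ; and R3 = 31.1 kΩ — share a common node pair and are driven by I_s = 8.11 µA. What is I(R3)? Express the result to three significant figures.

ΣG = 1/17.4 + 1/14.0 + 1/31.1 = 0.1611.
By the current-divider rule, I = I_s · G_k/ΣG = 8.11 × 0.1996 = 1.619 µA.

I ≈ 1.62 µA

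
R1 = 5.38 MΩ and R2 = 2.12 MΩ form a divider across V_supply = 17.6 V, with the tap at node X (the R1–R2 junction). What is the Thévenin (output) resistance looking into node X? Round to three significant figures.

R_th ≈ 1.52 MΩ

Zeroing V_supply shorts the top of R1 to ground, so R_th = R1 ‖ R2 = 1.521 MΩ.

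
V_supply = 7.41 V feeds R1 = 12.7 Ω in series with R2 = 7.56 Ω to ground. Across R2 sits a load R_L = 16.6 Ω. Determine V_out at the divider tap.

V_out ≈ 2.15 V

First combine the lower leg with the load: R2 ‖ R_L = 5.194 Ω.
Now apply the divider: V_out = 7.41 × 0.2903 = 2.151 V.
(Unloaded it would be 2.77 V; the load pulls it down.)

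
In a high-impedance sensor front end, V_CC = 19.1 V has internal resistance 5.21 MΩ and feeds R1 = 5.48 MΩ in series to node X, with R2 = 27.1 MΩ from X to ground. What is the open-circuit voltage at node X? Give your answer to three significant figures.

V_th ≈ 13.7 V

R1' = 5.21 + 5.48 = 10.69 MΩ (source resistance + R1).
With X open, the divider is unloaded: V_th = 19.1 × 27.1/37.79 = 13.70 V.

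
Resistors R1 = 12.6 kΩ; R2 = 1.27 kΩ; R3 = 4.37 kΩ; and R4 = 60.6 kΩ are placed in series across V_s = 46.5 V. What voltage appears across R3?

V ≈ 2.58 V

Total series resistance ΣR = 12.6 + 1.27 + 4.37 + 60.6 = 78.84 kΩ.
Voltage divider: V = V_s · (4.370 / 78.84) = 46.5 × 0.05543 = 2.577 V.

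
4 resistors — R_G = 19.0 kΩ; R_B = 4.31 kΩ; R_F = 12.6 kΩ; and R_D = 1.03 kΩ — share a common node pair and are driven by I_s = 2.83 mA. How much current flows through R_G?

ΣG = 1/19.0 + 1/4.31 + 1/12.6 + 1/1.03 = 1.335.
By the current-divider rule, I = I_s · G_k/ΣG = 2.83 × 0.03943 = 0.1116 mA.

I ≈ 0.112 mA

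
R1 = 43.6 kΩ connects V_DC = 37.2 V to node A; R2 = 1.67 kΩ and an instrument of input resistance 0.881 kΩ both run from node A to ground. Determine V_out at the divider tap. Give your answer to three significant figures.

V_out ≈ 0.486 V

R2 ‖ R_L = (1.67 × 0.881)/(1.67 + 0.881) = 0.5767 kΩ.
Voltage divider with the loaded lower leg: V_out = 37.2 × 0.5767/(43.6 + 0.5767) = 37.2 × 0.01306 = 0.4857 V.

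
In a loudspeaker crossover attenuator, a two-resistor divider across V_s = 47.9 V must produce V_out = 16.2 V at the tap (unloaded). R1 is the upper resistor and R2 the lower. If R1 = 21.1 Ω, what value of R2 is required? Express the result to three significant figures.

R2 ≈ 10.8 Ω

The divider ratio is R2/(R1+R2) = 16.2/47.9 = 0.3382.
Rearranging, R2 = R1·k/(1−k) = 21.1 × 0.5110 = 10.78 Ω.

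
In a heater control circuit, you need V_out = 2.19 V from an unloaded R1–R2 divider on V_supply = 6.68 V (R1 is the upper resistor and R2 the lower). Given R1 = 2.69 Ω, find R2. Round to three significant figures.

Required fraction k = V_out/V_supply = 0.3278.
R2 = R1 · 0.3278/(1 − 0.3278) = 1.312 Ω.

R2 ≈ 1.31 Ω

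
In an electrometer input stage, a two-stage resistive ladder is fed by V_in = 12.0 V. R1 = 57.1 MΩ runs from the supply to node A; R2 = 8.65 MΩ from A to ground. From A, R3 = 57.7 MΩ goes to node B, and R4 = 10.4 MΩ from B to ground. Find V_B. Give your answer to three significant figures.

V_B ≈ 0.217 V

The second stage (R3 + R4 = 68.10 MΩ) loads node A in parallel with R2.
R2 ‖ (R3+R4) = 7.675 MΩ.
So V_A = 12.0 × 0.1185 = 1.422 V.
V_B = V_A × 0.1527 = 0.2171 V.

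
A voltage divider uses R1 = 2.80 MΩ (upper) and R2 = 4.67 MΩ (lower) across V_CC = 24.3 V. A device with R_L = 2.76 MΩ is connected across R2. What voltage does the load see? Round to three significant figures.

R2 ‖ R_L = (4.67 × 2.76)/(4.67 + 2.76) = 1.735 MΩ.
Then V_out = V_CC · R2'/(R1 + R2') = 24.3 × 1.735/4.535 = 9.296 V.

V_out ≈ 9.30 V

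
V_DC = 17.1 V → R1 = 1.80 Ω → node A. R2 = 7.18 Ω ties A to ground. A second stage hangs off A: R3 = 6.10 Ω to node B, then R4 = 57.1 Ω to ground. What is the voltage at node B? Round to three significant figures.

Node A sees R2 in parallel with the series input of stage 2, R3 + R4 = 63.20 Ω.
Effective lower resistance at A: R2 ‖ 63.20 = 6.448 Ω.
So V_A = 17.1 × 0.7818 = 13.37 V.
V_B = V_A × 0.9035 = 12.08 V.

V_B ≈ 12.1 V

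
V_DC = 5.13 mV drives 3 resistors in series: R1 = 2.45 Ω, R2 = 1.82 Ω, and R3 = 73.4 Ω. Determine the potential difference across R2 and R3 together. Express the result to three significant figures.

Series total: ΣR = 2.45 + 1.82 + 73.4 = 77.67 Ω.
R_{R2..R3} = 1.82 + 73.4 = 75.22 Ω.
Voltage divider: V = V_DC · (75.22 / 77.67) = 5.13 × 0.9685 = 4.968 mV.

V ≈ 4.97 mV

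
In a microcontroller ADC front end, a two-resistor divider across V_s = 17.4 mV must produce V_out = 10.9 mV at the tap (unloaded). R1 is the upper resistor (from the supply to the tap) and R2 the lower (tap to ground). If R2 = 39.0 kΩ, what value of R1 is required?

The divider ratio is R2/(R1+R2) = 10.9/17.4 = 0.6264.
So R1 = R2 · (V_s/V_out − 1) = 39.0 × (17.4/10.9 − 1) = 39.0 × 0.5963 = 23.26 kΩ.

R1 ≈ 23.3 kΩ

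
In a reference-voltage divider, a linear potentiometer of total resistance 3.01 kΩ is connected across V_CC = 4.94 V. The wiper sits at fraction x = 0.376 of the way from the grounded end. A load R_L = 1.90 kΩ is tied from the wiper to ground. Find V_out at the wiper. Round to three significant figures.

V_out ≈ 1.35 V

Lower segment x·R_p = 1.132 kΩ; upper segment (1−x)·R_p = 1.878 kΩ.
Lower segment in parallel with the load: 1.132 ‖ 1.90 = 0.7093 kΩ.
Then V_out = V_CC · 0.7093/(1.878 + 0.7093) = 1.354 V.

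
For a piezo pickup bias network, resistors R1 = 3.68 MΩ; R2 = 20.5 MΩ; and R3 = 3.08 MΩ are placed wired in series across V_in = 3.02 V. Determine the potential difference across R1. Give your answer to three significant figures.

V ≈ 0.408 V

Series total: ΣR = 3.68 + 20.5 + 3.08 = 27.26 MΩ.
Voltage divider: V = V_in · (3.680 / 27.26) = 3.02 × 0.1350 = 0.4077 V.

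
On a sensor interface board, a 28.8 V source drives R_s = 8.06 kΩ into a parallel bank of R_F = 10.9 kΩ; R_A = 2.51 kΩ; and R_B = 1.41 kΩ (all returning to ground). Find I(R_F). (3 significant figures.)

Parallel bank: R_p = 1/(1/10.9 + 1/2.51 + 1/1.41) = 0.8338 kΩ.
Node voltage V_A = V_in · R_p/(R_s + R_p) = 28.8 × 0.09375 = 2.700 V.
I(R_F) = V_A / R_F = 2.700/10.9 = 0.2477 mA.

I ≈ 0.248 mA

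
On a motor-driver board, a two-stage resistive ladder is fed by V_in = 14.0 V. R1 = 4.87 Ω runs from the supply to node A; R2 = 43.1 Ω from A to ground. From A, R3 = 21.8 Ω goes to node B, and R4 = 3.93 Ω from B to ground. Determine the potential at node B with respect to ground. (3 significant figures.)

V_B ≈ 1.64 V

Node A sees R2 in parallel with the series input of stage 2, R3 + R4 = 25.73 Ω.
Effective lower resistance at A: R2 ‖ 25.73 = 16.11 Ω.
V_A = 14.0 × 16.11/(4.87 + 16.11) = 10.75 V.
Then the unloaded second divider: V_B = V_A × R4/(R3+R4) = 10.75 × 0.1527 = 1.642 V.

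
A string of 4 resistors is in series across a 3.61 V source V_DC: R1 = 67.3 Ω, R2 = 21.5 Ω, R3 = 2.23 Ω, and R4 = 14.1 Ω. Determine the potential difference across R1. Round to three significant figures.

ΣR = 67.3 + 21.5 + 2.23 + 14.1 = 105.1 Ω.
V = V_DC · R/ΣR = 3.61 × 0.6402 = 2.311 V.

V ≈ 2.31 V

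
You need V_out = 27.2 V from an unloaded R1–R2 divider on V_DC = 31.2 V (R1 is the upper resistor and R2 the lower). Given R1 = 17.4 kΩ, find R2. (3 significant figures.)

V_out/V_DC = R2/(R1+R2) = 0.8718.
So R2 = R1 · V_out/(V_DC − V_out) = 17.4 × 27.2/(31.2 − 27.2) = 17.4 × 6.800 = 118.3 kΩ.

R2 ≈ 118 kΩ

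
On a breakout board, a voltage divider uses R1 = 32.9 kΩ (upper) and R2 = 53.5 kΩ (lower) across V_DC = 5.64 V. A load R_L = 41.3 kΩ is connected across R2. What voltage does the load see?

The load sits in parallel with R2, giving an effective lower resistance R2' = R2·R_L/(R2+R_L) = 23.31 kΩ.
Voltage divider with the loaded lower leg: V_out = 5.64 × 23.31/(32.9 + 23.31) = 5.64 × 0.4147 = 2.339 V.
(Unloaded it would be 3.49 V; the load pulls it down.)

V_out ≈ 2.34 V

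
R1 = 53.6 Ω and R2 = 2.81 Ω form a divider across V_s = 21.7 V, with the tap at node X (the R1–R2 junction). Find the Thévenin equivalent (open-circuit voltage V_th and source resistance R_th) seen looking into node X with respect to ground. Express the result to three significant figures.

Open-circuit (no load on X): V_th = V_s · R2/(R1 + R2) = 21.7 × 2.81/(53.60 + 2.81) = 1.081 V.
Zeroing V_s shorts the top of R1 to ground, so R_th = R1 ‖ R2 = 2.670 Ω.

V_th ≈ 1.08 V, R_th ≈ 2.67 Ω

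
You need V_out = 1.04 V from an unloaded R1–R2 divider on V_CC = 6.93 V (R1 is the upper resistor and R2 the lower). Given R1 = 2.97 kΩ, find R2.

The divider ratio is R2/(R1+R2) = 1.04/6.93 = 0.1501.
R2 = R1 · 0.1501/(1 − 0.1501) = 0.5244 kΩ.

R2 ≈ 0.524 kΩ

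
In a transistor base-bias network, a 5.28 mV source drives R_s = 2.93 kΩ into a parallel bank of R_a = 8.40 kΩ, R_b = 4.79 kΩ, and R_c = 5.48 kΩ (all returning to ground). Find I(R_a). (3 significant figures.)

I ≈ 0.252 µA

Combine the parallel branches: R_p = (1/8.40 + 1/4.79 + 1/5.48)⁻¹ = 1.960 kΩ.
V_A by voltage divider: V_A = 5.28 × 1.960/(2.93 + 1.960) = 2.116 mV.
Branch current I = V_A/R_a = 2.116/8.40 = 0.2519 µA.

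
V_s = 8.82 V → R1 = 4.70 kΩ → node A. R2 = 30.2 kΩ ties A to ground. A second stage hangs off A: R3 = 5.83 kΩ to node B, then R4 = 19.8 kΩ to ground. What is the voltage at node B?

V_B ≈ 5.09 V

Looking into the second stage from A: R3 + R4 = 25.63 kΩ appears in parallel with R2.
R2 ‖ (R3+R4) = 13.86 kΩ.
So V_A = 8.82 × 0.7468 = 6.587 V.
Then the unloaded second divider: V_B = V_A × R4/(R3+R4) = 6.587 × 0.7725 = 5.089 V.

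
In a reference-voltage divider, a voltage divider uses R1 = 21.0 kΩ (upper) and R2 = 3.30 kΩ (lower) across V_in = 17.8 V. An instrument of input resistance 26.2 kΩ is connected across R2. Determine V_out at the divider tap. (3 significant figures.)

First combine the lower leg with the load: R2 ‖ R_L = 2.931 kΩ.
Voltage divider with the loaded lower leg: V_out = 17.8 × 2.931/(21.0 + 2.931) = 17.8 × 0.1225 = 2.180 V.
(Unloaded it would be 2.42 V; the load pulls it down.)

V_out ≈ 2.18 V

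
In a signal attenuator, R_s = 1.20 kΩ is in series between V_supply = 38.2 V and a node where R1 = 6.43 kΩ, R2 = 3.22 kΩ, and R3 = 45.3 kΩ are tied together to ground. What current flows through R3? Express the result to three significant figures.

Equivalent of the parallel group: R_p = 2.049 kΩ.
V_A by voltage divider: V_A = 38.2 × 2.049/(1.20 + 2.049) = 24.09 V.
I(R3) = V_A / R3 = 24.09/45.3 = 0.5318 mA.

I ≈ 0.532 mA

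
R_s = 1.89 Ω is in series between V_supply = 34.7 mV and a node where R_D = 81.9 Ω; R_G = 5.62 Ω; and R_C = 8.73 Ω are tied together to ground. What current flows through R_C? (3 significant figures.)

I ≈ 2.52 mA

Combine the parallel branches: R_p = (1/81.9 + 1/5.62 + 1/8.73)⁻¹ = 3.282 Ω.
V_A = 34.7 × 3.282/5.172 = 22.02 mV.
Branch current I = V_A/R_C = 22.02/8.73 = 2.522 mA.
(Equivalently: I_total = 6.709 mA, then current-divider fraction G_k/ΣG = 0.3759.)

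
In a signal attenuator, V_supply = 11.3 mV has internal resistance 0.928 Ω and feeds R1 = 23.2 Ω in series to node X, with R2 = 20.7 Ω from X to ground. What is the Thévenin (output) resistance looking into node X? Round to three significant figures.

R1' = 0.928 + 23.2 = 24.13 Ω (source resistance + R1).
Looking into X with the source shorted: R_th = R1'·R2/(R1'+R2) = 24.13 × 20.7/44.83 = 11.14 Ω.

R_th ≈ 11.1 Ω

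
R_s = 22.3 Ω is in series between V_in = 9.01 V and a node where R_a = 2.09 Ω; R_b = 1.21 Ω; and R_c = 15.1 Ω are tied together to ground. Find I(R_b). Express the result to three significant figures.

Parallel bank: R_p = 1/(1/2.09 + 1/1.21 + 1/15.1) = 0.7293 Ω.
V_A = 9.01 × 0.7293/23.03 = 0.2853 V.
I(R_b) = V_A / R_b = 0.2853/1.21 = 0.2358 A.

I ≈ 0.236 A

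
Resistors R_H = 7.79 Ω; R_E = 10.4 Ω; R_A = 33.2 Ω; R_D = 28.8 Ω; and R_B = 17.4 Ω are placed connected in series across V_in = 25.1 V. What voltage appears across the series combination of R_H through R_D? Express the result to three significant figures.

V ≈ 20.6 V

Series total: ΣR = 7.79 + 10.4 + 33.2 + 28.8 + 17.4 = 97.59 Ω.
R_{R_H..R_D} = 7.79 + 10.4 + 33.2 + 28.8 = 80.19 Ω.
By the voltage-divider rule, V = 25.1 × 80.19/97.59 = 20.62 V.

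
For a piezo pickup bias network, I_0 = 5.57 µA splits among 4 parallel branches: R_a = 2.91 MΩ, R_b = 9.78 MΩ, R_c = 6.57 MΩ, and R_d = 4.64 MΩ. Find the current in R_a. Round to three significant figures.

I ≈ 2.35 µA

Conductances: ΣG = 1/2.91 + 1/9.78 + 1/6.57 + 1/4.64 = 0.8136 (1/MΩ).
R_a takes the fraction G_k/ΣG = 0.3436/0.8136 = 0.4224, so I = 5.57 × 0.4224 = 2.353 µA.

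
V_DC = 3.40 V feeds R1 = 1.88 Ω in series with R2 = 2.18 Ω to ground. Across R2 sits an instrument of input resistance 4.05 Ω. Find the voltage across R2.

V_out ≈ 1.46 V

The load sits in parallel with R2, giving an effective lower resistance R2' = R2·R_L/(R2+R_L) = 1.417 Ω.
Then V_out = V_DC · R2'/(R1 + R2') = 3.40 × 1.417/3.297 = 1.461 V.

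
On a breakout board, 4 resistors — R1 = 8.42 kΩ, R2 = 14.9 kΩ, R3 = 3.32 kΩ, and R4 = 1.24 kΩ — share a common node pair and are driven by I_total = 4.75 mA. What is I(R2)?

I ≈ 0.246 mA

ΣG = 1/8.42 + 1/14.9 + 1/3.32 + 1/1.24 = 1.294.
R2 takes the fraction G_k/ΣG = 0.06711/1.294 = 0.05188, so I = 4.75 × 0.05188 = 0.2465 mA.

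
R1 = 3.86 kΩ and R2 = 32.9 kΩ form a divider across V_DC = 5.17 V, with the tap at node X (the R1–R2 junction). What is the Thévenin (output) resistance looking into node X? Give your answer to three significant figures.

Looking into X with the source shorted: R_th = R1·R2/(R1+R2) = 3.860 × 32.9/36.76 = 3.455 kΩ.

R_th ≈ 3.45 kΩ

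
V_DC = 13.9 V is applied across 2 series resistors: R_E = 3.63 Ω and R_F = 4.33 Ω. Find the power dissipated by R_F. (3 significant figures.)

P ≈ 13.2 W

ΣR = 7.960 Ω → I = 13.9/7.960 = 1.746 A.
P = I²R = 3.049 × 4.33 = 13.20 W.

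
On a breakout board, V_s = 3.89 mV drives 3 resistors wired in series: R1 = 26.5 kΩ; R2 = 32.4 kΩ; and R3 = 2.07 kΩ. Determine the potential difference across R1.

Total series resistance ΣR = 26.5 + 32.4 + 2.07 = 60.97 kΩ.
By the voltage-divider rule, V = 3.89 × 26.50/60.97 = 1.691 mV.

V ≈ 1.69 mV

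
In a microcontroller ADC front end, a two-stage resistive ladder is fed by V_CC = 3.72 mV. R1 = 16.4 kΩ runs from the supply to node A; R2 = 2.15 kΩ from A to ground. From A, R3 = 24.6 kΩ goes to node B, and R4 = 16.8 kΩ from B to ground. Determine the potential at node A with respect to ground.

Node A sees R2 in parallel with the series input of stage 2, R3 + R4 = 41.40 kΩ.
R2 ‖ (R3+R4) = 2.044 kΩ.
First divider: V_A = V_CC · 2.044/(16.4 + 2.044) = 0.4122 mV.

V_A ≈ 0.412 mV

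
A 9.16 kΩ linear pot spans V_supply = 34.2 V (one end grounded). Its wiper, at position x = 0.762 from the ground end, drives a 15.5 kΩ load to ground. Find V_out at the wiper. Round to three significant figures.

V_out ≈ 23.5 V

The pot divides into 2.180 kΩ above the wiper and 6.980 kΩ below.
R_L loads the lower segment: effective lower R = 4.813 kΩ.
Then V_out = V_supply · 4.813/(2.180 + 4.813) = 23.54 V.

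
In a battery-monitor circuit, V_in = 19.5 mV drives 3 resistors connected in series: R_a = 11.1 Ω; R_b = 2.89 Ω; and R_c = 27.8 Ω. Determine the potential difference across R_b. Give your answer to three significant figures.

Series total: ΣR = 11.1 + 2.89 + 27.8 = 41.79 Ω.
Voltage divider: V = V_in · (2.890 / 41.79) = 19.5 × 0.06916 = 1.349 mV.

V ≈ 1.35 mV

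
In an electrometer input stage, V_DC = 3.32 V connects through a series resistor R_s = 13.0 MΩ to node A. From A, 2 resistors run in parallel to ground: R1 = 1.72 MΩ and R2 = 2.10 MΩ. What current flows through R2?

Parallel bank: R_p = 1/(1/1.72 + 1/2.10) = 0.9455 MΩ.
Node voltage V_A = V_DC · R_p/(R_s + R_p) = 3.32 × 0.06780 = 0.2251 V.
I(R2) = V_A / R2 = 0.2251/2.10 = 0.1072 µA.
(Equivalently: I_total = 0.2381 µA, then current-divider fraction G_k/ΣG = 0.4503.)

I ≈ 0.107 µA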